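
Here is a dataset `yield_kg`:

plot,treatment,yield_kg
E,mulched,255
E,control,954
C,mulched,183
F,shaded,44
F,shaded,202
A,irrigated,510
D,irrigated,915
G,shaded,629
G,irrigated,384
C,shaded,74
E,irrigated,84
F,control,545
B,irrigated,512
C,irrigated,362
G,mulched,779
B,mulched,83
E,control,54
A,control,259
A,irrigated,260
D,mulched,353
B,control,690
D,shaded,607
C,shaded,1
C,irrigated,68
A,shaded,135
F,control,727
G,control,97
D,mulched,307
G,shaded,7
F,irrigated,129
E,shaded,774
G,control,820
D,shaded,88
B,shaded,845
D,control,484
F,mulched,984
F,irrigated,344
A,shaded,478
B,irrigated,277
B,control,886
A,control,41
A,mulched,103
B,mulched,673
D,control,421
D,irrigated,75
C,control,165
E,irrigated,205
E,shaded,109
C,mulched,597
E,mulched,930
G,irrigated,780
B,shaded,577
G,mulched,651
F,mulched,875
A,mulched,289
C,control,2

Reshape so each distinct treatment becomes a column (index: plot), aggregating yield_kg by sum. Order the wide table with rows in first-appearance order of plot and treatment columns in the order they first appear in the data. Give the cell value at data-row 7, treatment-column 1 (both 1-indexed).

756

With rows in first-appearance order of plot, row 7 is plot=B. treatment columns in first-appearance order: mulched, control, shaded, irrigated; column 1 is mulched.
Long rows with plot=B, treatment=mulched: 83 + 673 = 756.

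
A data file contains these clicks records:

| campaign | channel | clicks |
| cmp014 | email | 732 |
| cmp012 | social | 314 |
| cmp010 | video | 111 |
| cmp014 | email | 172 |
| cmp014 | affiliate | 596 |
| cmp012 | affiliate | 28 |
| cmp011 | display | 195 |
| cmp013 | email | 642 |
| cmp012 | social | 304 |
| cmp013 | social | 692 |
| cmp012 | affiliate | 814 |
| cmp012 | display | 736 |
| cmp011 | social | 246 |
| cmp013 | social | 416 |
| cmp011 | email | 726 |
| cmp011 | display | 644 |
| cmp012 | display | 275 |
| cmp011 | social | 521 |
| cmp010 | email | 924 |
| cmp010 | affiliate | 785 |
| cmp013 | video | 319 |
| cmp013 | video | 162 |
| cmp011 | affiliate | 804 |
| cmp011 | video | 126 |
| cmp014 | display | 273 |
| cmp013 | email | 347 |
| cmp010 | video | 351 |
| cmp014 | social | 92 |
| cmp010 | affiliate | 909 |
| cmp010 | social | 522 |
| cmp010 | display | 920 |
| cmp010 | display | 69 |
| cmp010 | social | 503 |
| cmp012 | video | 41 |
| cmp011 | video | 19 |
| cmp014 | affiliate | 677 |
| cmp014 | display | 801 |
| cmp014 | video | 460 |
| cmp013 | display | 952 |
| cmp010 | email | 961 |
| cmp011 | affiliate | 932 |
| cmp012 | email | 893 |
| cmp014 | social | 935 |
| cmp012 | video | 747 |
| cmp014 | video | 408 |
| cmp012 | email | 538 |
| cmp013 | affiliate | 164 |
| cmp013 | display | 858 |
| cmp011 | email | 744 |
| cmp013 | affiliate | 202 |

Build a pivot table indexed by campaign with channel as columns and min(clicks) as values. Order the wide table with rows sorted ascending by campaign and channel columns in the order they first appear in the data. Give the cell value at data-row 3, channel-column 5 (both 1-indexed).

275

With rows sorted ascending by campaign, row 3 is campaign=cmp012. channel columns in first-appearance order: email, social, video, affiliate, display; column 5 is display.
Long rows with campaign=cmp012, channel=display: min(736, 275) = 275.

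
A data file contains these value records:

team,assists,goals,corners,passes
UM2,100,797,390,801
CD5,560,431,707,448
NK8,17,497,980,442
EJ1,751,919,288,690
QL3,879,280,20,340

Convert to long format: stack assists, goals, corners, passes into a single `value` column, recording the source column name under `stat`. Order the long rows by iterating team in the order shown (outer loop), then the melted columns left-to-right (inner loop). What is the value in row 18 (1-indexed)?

280

20 rows total (5 × 4). Row 18: index ⌊(18-1)/4⌋ = 4 into team → QL3; (18-1) mod 4 = 1 into the melted columns → goals.
So row 18 is (QL3, goals, 280); value = 280.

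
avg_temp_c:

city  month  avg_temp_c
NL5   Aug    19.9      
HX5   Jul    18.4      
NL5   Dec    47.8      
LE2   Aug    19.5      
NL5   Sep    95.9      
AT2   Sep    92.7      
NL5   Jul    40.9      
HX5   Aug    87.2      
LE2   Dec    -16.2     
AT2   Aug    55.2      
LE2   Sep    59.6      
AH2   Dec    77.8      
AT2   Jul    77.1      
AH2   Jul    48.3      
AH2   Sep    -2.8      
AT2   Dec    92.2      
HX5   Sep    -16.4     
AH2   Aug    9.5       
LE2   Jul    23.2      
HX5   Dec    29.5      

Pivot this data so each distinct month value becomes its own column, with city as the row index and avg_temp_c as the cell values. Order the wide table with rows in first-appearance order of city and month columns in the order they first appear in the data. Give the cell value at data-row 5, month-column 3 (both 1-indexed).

With rows in first-appearance order of city, row 5 is city=AH2. month columns in first-appearance order: Aug, Jul, Dec, Sep; column 3 is Dec.
Long rows with city=AH2, month=Dec: avg_temp_c = 77.8.

77.8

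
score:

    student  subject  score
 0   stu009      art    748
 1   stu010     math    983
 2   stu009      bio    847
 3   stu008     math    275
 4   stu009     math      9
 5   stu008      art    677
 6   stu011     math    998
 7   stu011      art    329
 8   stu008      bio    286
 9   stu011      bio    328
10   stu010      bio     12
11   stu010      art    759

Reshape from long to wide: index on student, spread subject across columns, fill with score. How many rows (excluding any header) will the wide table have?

4 distinct student values → 4 rows.

4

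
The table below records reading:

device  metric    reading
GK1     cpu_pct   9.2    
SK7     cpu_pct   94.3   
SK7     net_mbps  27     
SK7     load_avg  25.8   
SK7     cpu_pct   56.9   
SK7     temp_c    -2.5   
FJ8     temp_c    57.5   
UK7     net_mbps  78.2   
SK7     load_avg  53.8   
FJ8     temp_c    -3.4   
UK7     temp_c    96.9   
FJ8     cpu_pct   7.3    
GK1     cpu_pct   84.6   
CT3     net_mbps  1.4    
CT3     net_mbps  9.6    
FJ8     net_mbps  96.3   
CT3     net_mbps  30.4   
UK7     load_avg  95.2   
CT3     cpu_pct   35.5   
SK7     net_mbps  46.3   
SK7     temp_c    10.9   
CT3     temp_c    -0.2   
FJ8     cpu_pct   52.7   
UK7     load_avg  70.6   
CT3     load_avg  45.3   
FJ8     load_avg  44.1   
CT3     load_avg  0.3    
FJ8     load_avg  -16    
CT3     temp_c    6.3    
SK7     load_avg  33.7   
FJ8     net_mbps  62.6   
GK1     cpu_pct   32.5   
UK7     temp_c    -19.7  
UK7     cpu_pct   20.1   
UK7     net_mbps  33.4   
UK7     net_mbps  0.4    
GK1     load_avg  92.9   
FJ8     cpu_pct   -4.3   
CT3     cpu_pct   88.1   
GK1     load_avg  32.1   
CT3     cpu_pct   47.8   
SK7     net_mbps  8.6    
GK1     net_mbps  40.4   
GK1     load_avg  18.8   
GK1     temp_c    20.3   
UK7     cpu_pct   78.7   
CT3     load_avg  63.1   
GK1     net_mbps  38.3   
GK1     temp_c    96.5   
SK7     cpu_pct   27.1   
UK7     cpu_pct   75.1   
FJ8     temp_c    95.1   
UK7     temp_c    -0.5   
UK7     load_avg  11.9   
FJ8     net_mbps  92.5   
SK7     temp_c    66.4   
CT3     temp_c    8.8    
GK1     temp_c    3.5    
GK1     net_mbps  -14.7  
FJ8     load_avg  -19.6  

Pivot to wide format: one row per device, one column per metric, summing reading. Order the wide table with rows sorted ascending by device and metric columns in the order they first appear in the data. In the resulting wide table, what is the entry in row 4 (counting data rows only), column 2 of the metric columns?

81.9

With rows sorted ascending by device, row 4 is device=SK7. metric columns in first-appearance order: cpu_pct, net_mbps, load_avg, temp_c; column 2 is net_mbps.
Long rows with device=SK7, metric=net_mbps: 27 + 46.3 + 8.6 = 81.9.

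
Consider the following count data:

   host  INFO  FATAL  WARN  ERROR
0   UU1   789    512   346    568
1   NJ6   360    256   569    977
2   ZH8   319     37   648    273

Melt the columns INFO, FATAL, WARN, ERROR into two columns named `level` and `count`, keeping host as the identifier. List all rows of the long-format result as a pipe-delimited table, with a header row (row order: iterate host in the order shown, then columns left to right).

Each (host, column) pair becomes one row: 3 × 4 = 12 rows.
For example, (UU1, INFO) → count=789.

| host | level | count |
| UU1 | INFO | 789 |
| UU1 | FATAL | 512 |
| UU1 | WARN | 346 |
| UU1 | ERROR | 568 |
| NJ6 | INFO | 360 |
| NJ6 | FATAL | 256 |
| NJ6 | WARN | 569 |
| NJ6 | ERROR | 977 |
| ZH8 | INFO | 319 |
| ZH8 | FATAL | 37 |
| ZH8 | WARN | 648 |
| ZH8 | ERROR | 273 |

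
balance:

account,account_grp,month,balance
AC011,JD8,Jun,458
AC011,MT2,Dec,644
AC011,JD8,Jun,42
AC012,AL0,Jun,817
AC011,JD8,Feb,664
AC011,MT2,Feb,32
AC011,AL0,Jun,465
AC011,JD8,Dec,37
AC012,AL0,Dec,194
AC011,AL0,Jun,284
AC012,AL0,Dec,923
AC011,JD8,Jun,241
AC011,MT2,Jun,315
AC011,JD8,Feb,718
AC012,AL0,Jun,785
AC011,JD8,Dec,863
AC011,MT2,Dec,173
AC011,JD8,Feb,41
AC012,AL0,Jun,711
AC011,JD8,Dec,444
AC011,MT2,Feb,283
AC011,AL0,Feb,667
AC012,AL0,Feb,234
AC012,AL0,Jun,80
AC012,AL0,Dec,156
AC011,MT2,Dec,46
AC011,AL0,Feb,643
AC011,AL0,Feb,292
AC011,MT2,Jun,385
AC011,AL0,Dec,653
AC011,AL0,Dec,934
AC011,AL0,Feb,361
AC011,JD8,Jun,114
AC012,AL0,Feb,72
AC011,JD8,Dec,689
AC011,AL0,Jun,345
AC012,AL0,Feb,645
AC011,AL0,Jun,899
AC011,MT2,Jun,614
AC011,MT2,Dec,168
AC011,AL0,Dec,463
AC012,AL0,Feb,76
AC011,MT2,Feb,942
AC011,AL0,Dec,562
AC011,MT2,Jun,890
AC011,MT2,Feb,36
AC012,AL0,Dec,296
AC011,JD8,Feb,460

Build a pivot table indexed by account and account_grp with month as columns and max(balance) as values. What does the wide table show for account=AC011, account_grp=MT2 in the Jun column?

890

Rows with account=AC011, account_grp=MT2 and month=Jun: balance values are 315, 385, 614, 890.
max(315, 385, 614, 890) = 890.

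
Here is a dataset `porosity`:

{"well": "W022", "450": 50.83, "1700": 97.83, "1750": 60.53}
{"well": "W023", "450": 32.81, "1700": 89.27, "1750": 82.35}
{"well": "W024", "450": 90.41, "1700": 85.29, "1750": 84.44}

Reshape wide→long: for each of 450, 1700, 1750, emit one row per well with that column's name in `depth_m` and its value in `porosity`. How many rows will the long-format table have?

9

3 well values × 3 melted columns = 9 rows.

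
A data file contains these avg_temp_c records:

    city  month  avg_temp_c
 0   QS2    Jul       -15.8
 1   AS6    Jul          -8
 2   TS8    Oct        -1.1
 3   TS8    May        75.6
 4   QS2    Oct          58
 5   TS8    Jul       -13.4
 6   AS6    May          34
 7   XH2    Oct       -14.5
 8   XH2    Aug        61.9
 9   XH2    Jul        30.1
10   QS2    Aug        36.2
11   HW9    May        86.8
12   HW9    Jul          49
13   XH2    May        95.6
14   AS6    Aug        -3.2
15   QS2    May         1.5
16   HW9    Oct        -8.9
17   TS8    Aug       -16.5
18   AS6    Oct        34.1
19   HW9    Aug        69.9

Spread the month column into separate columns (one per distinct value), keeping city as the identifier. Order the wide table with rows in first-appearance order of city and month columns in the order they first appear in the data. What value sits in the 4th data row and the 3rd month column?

With rows in first-appearance order of city, row 4 is city=XH2. month columns in first-appearance order: Jul, Oct, May, Aug; column 3 is May.
Long rows with city=XH2, month=May: avg_temp_c = 95.6.

95.6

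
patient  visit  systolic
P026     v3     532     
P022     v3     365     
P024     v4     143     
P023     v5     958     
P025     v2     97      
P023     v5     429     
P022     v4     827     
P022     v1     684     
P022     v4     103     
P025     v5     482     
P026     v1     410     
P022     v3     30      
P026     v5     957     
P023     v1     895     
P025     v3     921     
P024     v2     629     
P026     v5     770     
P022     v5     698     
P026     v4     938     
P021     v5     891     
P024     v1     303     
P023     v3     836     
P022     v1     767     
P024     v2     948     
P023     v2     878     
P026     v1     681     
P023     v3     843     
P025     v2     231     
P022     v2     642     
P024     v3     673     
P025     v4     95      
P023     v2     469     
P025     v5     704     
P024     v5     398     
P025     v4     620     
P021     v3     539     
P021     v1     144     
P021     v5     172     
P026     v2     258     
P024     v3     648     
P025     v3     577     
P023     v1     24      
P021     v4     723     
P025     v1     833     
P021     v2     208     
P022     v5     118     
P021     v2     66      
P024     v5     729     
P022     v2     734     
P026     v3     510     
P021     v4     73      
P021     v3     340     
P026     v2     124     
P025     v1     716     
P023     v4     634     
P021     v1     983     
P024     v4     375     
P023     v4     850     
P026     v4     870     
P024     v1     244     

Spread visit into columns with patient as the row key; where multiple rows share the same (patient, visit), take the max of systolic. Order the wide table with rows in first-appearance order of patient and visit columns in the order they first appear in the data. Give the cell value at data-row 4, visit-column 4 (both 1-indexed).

With rows in first-appearance order of patient, row 4 is patient=P023. visit columns in first-appearance order: v3, v4, v5, v2, v1; column 4 is v2.
Long rows with patient=P023, visit=v2: max(878, 469) = 878.

878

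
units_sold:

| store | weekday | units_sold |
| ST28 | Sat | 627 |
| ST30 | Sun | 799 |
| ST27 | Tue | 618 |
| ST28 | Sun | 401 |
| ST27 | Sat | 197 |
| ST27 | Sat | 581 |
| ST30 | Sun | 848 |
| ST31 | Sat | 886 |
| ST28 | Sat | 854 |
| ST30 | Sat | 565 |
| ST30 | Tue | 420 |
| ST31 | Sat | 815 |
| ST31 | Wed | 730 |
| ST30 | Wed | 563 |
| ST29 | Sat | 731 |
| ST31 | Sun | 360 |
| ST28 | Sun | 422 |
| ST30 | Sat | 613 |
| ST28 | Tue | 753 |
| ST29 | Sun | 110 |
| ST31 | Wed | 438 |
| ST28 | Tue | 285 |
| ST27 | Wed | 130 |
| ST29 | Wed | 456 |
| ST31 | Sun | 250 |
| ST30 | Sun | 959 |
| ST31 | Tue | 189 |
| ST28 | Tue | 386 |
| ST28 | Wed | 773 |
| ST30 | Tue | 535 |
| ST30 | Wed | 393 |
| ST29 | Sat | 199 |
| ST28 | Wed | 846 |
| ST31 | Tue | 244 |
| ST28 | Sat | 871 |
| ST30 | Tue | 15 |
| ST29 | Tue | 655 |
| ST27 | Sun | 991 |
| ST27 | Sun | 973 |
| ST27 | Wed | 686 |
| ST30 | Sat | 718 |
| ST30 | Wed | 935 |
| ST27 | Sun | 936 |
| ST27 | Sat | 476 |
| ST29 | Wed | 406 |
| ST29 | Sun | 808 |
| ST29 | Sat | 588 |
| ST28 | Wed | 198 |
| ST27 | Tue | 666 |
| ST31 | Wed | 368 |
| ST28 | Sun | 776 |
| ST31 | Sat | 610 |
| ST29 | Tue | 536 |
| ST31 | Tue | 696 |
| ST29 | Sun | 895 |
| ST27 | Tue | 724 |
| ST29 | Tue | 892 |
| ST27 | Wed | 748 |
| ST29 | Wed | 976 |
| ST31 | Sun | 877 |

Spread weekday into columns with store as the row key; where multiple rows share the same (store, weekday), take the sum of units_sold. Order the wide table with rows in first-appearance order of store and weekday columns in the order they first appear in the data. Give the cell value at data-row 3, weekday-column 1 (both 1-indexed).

With rows in first-appearance order of store, row 3 is store=ST27. weekday columns in first-appearance order: Sat, Sun, Tue, Wed; column 1 is Sat.
Long rows with store=ST27, weekday=Sat: 197 + 581 + 476 = 1254.

1254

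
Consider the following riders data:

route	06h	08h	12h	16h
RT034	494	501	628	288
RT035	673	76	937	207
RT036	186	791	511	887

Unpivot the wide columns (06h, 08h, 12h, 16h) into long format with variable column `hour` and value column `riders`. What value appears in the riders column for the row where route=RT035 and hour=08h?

Unpivoting turns each (route, wide-column) pair into one long row.
The wide cell at row RT035, column 08h holds 76, so the long row (RT035, 08h) has riders=76.

76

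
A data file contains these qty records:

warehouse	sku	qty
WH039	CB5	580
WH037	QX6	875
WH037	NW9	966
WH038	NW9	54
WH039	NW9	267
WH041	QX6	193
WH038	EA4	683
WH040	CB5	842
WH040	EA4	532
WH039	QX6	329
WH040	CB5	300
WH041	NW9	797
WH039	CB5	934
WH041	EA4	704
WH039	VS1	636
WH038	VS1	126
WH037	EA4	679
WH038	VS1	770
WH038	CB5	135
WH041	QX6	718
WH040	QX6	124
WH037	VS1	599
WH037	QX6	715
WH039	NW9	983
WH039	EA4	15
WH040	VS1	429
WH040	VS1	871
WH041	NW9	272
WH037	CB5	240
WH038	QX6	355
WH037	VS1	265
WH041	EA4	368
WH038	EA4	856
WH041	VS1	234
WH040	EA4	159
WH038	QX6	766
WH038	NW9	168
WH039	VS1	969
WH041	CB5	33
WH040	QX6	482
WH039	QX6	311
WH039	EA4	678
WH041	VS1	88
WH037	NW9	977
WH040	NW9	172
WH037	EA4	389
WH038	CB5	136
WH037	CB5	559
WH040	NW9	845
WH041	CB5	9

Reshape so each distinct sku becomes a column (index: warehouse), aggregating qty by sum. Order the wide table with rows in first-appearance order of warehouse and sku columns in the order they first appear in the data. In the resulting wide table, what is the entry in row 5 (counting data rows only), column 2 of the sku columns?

With rows in first-appearance order of warehouse, row 5 is warehouse=WH040. sku columns in first-appearance order: CB5, QX6, NW9, EA4, VS1; column 2 is QX6.
Long rows with warehouse=WH040, sku=QX6: 124 + 482 = 606.

606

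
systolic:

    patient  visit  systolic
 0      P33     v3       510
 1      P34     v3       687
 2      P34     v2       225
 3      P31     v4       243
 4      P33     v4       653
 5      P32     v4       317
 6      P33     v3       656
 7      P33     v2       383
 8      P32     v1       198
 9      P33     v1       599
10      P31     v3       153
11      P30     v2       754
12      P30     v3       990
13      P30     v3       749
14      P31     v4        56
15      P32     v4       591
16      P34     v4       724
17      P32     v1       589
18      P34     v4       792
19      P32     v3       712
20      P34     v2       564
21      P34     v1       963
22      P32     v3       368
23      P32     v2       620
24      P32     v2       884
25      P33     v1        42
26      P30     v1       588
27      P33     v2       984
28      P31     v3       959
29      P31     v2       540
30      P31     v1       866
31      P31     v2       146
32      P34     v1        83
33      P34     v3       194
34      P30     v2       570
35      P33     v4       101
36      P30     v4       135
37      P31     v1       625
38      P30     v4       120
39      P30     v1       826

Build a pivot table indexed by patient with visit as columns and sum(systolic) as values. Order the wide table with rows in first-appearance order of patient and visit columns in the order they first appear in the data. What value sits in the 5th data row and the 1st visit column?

1739

With rows in first-appearance order of patient, row 5 is patient=P30. visit columns in first-appearance order: v3, v2, v4, v1; column 1 is v3.
Long rows with patient=P30, visit=v3: 990 + 749 = 1739.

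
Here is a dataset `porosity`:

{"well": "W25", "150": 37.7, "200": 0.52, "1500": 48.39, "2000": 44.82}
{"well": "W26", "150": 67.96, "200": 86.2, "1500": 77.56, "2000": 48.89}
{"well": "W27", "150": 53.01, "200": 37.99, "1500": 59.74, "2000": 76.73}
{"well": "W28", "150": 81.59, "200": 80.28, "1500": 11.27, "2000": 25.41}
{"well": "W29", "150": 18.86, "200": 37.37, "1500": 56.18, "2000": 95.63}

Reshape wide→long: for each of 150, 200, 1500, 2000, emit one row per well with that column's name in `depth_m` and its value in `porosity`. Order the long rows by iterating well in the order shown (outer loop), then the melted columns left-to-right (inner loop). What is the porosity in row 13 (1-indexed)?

81.59

20 rows total (5 × 4). Row 13: index ⌊(13-1)/4⌋ = 3 into well → W28; (13-1) mod 4 = 0 into the melted columns → 150.
So row 13 is (W28, 150, 81.59); porosity = 81.59.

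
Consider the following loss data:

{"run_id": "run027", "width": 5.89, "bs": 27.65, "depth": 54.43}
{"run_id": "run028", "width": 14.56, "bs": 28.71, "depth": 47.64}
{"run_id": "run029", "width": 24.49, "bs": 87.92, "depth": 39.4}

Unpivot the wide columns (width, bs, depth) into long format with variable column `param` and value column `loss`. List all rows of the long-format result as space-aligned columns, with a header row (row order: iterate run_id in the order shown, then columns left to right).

Each (run_id, column) pair becomes one row: 3 × 3 = 9 rows.
For example, (run027, width) → loss=5.89.

run_id  param  loss 
run027  width  5.89 
run027  bs     27.65
run027  depth  54.43
run028  width  14.56
run028  bs     28.71
run028  depth  47.64
run029  width  24.49
run029  bs     87.92
run029  depth  39.4 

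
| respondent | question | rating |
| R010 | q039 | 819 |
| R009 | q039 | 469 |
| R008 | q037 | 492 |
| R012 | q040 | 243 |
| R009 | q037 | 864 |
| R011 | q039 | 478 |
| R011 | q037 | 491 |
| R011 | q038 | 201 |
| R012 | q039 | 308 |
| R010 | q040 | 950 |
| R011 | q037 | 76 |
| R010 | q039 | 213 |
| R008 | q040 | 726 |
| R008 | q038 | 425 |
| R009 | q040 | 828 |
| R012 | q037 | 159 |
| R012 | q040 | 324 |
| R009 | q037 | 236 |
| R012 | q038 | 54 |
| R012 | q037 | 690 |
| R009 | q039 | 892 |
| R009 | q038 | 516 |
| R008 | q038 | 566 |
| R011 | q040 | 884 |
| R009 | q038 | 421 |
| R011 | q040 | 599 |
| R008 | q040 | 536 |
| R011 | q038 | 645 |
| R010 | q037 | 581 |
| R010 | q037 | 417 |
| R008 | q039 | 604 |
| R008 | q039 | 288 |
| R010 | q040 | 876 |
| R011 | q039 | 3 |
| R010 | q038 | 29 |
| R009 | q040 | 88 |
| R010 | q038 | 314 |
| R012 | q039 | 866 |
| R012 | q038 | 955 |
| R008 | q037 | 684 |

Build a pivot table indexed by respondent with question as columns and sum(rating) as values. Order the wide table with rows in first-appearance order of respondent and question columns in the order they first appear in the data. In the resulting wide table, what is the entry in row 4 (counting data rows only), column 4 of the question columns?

1009

With rows in first-appearance order of respondent, row 4 is respondent=R012. question columns in first-appearance order: q039, q037, q040, q038; column 4 is q038.
Long rows with respondent=R012, question=q038: 54 + 955 = 1009.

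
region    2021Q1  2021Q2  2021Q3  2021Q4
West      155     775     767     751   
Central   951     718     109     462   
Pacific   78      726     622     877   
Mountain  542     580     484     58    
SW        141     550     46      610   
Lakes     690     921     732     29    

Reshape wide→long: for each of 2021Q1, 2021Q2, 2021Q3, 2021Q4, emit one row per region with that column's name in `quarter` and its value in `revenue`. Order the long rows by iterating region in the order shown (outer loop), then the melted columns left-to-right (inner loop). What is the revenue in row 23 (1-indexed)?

24 rows total (6 × 4). Row 23: index ⌊(23-1)/4⌋ = 5 into region → Lakes; (23-1) mod 4 = 2 into the melted columns → 2021Q3.
So row 23 is (Lakes, 2021Q3, 732); revenue = 732.

732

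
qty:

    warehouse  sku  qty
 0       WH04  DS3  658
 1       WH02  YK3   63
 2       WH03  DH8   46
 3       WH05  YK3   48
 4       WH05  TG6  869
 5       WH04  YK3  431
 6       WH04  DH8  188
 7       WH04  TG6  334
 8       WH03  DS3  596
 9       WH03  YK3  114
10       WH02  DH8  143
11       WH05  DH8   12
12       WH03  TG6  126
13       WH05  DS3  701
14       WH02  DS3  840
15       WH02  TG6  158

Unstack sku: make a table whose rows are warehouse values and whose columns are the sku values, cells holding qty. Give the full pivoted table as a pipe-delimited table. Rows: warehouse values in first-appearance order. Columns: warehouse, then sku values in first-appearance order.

| warehouse | DS3 | YK3 | DH8 | TG6 |
| WH04 | 658 | 431 | 188 | 334 |
| WH02 | 840 | 63 | 143 | 158 |
| WH03 | 596 | 114 | 46 | 126 |
| WH05 | 701 | 48 | 12 | 869 |

Columns: warehouse plus the 4 distinct sku values (DS3, YK3, DH8, TG6).
For example, row WH04 column DS3 takes qty=658 from the long row (WH04, DS3).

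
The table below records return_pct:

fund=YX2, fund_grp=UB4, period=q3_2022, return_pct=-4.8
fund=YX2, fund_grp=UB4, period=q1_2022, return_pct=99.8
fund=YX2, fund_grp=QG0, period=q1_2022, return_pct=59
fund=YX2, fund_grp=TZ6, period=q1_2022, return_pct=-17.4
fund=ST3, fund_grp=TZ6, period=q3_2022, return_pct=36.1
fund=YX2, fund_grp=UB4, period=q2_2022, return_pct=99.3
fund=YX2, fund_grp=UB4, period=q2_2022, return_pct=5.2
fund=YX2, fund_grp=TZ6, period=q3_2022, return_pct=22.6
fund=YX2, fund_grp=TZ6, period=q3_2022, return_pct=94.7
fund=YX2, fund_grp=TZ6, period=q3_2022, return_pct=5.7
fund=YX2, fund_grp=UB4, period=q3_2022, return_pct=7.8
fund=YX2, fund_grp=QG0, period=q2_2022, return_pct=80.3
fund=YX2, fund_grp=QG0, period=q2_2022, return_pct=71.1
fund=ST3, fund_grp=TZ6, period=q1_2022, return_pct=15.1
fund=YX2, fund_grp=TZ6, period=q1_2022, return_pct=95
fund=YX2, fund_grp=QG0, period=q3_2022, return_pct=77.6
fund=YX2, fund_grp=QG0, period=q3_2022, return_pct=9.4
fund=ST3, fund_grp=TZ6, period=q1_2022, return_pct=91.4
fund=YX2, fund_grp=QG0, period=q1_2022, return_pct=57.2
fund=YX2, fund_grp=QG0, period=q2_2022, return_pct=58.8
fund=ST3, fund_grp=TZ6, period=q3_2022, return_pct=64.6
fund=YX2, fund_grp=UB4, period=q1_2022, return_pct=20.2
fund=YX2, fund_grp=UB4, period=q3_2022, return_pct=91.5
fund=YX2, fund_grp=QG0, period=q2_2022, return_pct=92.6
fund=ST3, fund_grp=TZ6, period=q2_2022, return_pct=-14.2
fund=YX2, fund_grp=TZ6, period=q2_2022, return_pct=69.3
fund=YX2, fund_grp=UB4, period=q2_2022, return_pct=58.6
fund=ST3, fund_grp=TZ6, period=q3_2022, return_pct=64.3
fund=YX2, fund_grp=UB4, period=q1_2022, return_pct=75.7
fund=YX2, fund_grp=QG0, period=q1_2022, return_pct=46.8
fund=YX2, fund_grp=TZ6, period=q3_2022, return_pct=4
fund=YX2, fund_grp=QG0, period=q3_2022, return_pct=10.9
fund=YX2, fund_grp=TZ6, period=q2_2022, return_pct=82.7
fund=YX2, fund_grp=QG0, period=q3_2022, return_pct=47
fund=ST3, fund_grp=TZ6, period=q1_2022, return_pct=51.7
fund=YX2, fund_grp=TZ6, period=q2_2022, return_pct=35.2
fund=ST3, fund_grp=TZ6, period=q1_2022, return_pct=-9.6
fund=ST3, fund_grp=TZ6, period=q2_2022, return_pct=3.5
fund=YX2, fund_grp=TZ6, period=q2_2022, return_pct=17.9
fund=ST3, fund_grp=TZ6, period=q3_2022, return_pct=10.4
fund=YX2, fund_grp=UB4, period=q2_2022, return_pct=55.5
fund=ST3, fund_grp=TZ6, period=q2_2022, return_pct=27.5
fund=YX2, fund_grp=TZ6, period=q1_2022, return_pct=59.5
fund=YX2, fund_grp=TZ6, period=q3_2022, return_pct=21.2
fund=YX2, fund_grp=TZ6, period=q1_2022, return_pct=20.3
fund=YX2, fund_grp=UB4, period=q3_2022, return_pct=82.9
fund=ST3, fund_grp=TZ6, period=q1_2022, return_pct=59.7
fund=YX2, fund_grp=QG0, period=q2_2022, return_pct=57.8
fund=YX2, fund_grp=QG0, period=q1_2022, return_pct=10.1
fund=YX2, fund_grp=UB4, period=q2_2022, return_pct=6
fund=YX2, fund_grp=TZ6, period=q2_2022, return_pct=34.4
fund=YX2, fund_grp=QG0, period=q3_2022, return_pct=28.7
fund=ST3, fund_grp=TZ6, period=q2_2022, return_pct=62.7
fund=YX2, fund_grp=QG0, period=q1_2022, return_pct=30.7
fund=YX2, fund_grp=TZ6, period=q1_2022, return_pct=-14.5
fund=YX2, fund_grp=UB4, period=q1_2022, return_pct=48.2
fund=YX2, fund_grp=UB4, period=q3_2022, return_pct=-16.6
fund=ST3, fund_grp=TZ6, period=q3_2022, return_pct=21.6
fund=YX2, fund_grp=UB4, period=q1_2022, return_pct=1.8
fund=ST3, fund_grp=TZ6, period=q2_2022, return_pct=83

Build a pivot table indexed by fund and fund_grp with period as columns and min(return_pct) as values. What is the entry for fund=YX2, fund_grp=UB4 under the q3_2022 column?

-16.6

Rows with fund=YX2, fund_grp=UB4 and period=q3_2022: return_pct values are -4.8, 7.8, 91.5, 82.9, -16.6.
min(-4.8, 7.8, 91.5, 82.9, -16.6) = -16.6.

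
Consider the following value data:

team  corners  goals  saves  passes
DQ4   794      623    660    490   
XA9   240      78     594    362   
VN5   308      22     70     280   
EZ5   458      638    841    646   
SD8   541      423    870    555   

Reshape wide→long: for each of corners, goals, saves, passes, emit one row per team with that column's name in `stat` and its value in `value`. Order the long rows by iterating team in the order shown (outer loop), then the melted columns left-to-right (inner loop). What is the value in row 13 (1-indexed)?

458

20 rows total (5 × 4). Row 13: index ⌊(13-1)/4⌋ = 3 into team → EZ5; (13-1) mod 4 = 0 into the melted columns → corners.
So row 13 is (EZ5, corners, 458); value = 458.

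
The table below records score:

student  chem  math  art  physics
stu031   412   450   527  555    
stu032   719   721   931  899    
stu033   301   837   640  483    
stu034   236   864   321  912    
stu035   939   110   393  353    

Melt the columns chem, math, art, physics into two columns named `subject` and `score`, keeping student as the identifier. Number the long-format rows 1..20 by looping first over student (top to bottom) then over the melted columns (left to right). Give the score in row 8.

20 rows total (5 × 4). Row 8: index ⌊(8-1)/4⌋ = 1 into student → stu032; (8-1) mod 4 = 3 into the melted columns → physics.
So row 8 is (stu032, physics, 899); score = 899.

899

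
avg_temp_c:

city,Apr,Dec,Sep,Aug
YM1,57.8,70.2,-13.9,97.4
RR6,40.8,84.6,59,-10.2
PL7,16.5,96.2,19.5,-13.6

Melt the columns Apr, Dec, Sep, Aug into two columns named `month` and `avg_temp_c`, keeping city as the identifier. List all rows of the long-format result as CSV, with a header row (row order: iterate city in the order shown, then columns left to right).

Each (city, column) pair becomes one row: 3 × 4 = 12 rows.
For example, (YM1, Apr) → avg_temp_c=57.8.

city,month,avg_temp_c
YM1,Apr,57.8
YM1,Dec,70.2
YM1,Sep,-13.9
YM1,Aug,97.4
RR6,Apr,40.8
RR6,Dec,84.6
RR6,Sep,59
RR6,Aug,-10.2
PL7,Apr,16.5
PL7,Dec,96.2
PL7,Sep,19.5
PL7,Aug,-13.6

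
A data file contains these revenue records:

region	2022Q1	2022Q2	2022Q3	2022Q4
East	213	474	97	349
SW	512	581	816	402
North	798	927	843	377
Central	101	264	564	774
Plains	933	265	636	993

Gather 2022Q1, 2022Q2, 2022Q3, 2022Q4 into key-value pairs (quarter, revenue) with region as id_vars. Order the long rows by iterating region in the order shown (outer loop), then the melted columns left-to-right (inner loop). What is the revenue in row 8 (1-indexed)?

20 rows total (5 × 4). Row 8: index ⌊(8-1)/4⌋ = 1 into region → SW; (8-1) mod 4 = 3 into the melted columns → 2022Q4.
So row 8 is (SW, 2022Q4, 402); revenue = 402.

402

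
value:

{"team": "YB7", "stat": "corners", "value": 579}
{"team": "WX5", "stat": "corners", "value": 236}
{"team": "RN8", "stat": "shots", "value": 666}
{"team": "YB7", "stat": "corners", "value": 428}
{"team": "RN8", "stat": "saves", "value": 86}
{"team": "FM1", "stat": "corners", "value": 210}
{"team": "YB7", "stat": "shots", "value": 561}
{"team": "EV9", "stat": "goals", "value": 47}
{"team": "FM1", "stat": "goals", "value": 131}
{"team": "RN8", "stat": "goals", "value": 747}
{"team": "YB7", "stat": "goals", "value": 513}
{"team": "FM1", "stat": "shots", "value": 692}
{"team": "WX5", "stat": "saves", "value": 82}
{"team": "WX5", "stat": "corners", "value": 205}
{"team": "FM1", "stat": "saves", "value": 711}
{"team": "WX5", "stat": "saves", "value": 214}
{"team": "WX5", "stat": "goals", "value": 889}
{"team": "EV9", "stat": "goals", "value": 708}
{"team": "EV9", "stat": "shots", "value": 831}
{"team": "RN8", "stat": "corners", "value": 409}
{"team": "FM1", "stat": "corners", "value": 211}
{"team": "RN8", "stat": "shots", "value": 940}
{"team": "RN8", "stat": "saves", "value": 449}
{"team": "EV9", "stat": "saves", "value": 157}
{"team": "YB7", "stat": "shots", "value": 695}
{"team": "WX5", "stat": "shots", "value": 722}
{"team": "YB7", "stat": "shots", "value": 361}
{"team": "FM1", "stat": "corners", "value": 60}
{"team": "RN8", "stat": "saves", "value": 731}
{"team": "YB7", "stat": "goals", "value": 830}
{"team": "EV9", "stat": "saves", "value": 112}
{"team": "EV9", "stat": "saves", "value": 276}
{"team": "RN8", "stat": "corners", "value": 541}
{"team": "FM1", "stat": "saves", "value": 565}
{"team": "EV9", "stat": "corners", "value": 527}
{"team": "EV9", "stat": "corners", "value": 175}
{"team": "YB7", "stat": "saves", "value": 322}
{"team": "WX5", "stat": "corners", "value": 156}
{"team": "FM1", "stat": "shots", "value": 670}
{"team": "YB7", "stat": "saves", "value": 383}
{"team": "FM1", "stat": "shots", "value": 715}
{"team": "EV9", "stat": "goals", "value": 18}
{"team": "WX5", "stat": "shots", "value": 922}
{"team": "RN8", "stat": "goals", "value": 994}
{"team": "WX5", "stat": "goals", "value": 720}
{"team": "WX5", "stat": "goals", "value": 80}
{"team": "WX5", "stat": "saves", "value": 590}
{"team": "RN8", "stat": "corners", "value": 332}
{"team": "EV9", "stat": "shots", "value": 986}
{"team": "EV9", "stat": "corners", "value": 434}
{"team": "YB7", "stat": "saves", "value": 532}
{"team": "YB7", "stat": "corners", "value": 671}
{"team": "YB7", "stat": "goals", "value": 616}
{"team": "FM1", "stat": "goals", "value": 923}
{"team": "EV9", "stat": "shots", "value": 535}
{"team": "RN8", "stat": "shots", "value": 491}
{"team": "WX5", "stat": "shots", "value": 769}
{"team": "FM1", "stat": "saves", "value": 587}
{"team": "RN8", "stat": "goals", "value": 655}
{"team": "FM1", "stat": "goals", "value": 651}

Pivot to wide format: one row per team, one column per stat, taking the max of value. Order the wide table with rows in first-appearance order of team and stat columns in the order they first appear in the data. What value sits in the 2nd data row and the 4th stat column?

889

With rows in first-appearance order of team, row 2 is team=WX5. stat columns in first-appearance order: corners, shots, saves, goals; column 4 is goals.
Long rows with team=WX5, stat=goals: max(889, 720, 80) = 889.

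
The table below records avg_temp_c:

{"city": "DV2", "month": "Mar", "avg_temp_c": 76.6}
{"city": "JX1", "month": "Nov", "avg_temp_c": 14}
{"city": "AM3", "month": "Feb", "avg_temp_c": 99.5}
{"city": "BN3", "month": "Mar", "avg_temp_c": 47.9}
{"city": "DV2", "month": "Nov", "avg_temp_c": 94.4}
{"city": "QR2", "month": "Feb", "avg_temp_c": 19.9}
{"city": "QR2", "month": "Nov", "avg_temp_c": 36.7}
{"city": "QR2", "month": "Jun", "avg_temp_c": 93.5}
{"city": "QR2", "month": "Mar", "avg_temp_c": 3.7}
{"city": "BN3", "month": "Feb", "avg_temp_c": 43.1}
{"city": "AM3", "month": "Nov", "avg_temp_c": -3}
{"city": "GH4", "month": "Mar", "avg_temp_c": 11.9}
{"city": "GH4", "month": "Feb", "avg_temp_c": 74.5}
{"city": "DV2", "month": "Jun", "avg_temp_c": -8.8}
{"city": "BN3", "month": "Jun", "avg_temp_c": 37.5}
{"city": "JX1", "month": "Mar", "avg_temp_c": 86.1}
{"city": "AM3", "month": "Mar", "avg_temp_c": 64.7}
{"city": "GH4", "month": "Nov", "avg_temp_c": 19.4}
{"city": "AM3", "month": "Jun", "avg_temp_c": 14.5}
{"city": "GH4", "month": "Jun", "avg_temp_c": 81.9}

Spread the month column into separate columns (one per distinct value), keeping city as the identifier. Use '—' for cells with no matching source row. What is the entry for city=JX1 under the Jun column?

—

No long-format row has city=JX1 and month=Jun, so the cell is —.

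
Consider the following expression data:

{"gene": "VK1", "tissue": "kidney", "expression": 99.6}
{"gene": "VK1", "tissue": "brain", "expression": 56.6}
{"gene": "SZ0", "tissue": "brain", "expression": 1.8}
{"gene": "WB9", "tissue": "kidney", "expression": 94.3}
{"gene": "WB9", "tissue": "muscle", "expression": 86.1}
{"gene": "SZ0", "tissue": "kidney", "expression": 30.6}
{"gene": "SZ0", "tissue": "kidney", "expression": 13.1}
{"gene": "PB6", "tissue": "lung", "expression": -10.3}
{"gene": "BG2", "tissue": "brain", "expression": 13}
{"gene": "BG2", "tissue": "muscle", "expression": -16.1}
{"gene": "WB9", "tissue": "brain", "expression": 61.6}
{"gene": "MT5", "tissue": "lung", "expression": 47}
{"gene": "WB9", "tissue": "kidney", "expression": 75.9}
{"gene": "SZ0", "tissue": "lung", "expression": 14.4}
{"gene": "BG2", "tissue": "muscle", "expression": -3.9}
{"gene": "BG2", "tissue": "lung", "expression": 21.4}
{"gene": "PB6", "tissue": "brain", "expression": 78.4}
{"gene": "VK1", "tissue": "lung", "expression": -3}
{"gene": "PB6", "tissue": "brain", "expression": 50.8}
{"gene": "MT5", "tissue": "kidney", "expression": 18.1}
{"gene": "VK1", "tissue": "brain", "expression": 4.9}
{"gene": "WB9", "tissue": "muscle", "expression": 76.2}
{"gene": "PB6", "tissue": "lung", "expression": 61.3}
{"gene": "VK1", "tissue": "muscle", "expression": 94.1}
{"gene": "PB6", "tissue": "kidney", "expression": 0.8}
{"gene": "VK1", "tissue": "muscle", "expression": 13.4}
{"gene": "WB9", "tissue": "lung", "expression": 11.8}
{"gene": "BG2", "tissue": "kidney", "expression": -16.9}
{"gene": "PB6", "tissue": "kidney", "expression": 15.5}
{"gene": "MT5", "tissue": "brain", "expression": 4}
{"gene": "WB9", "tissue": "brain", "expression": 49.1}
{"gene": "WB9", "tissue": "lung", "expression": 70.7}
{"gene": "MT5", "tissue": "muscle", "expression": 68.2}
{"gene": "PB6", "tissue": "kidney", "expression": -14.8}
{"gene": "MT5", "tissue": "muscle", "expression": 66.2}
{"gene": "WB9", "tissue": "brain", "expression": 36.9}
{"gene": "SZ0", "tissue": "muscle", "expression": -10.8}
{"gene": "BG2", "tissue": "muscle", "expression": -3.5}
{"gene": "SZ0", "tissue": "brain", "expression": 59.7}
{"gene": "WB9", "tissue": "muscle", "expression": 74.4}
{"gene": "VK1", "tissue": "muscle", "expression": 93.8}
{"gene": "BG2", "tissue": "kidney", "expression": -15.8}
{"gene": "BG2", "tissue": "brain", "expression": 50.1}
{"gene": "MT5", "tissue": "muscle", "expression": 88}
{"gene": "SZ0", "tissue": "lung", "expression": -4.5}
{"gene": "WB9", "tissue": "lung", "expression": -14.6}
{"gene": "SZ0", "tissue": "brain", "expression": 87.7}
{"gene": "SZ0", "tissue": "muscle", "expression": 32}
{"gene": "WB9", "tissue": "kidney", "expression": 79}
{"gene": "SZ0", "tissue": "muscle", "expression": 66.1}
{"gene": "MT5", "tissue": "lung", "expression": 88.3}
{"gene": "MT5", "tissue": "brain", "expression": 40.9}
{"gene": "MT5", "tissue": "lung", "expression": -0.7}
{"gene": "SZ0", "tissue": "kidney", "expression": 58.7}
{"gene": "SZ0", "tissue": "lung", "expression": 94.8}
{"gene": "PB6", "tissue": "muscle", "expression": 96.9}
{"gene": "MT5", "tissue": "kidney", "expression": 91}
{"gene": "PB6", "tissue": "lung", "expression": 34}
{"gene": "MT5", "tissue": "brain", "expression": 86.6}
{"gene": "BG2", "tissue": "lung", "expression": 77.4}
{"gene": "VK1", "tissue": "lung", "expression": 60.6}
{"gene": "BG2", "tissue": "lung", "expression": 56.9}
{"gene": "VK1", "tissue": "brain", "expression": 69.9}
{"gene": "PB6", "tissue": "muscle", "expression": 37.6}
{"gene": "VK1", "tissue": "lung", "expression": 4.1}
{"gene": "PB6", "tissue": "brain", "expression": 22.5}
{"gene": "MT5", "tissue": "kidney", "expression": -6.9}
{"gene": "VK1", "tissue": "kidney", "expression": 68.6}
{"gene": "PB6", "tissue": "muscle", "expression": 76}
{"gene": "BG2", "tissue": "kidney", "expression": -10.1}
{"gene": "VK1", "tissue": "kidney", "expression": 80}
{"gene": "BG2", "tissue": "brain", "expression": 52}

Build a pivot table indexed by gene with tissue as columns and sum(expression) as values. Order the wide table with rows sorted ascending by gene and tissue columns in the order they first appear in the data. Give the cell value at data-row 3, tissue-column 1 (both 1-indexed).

1.5

With rows sorted ascending by gene, row 3 is gene=PB6. tissue columns in first-appearance order: kidney, brain, muscle, lung; column 1 is kidney.
Long rows with gene=PB6, tissue=kidney: 0.8 + 15.5 + -14.8 = 1.5.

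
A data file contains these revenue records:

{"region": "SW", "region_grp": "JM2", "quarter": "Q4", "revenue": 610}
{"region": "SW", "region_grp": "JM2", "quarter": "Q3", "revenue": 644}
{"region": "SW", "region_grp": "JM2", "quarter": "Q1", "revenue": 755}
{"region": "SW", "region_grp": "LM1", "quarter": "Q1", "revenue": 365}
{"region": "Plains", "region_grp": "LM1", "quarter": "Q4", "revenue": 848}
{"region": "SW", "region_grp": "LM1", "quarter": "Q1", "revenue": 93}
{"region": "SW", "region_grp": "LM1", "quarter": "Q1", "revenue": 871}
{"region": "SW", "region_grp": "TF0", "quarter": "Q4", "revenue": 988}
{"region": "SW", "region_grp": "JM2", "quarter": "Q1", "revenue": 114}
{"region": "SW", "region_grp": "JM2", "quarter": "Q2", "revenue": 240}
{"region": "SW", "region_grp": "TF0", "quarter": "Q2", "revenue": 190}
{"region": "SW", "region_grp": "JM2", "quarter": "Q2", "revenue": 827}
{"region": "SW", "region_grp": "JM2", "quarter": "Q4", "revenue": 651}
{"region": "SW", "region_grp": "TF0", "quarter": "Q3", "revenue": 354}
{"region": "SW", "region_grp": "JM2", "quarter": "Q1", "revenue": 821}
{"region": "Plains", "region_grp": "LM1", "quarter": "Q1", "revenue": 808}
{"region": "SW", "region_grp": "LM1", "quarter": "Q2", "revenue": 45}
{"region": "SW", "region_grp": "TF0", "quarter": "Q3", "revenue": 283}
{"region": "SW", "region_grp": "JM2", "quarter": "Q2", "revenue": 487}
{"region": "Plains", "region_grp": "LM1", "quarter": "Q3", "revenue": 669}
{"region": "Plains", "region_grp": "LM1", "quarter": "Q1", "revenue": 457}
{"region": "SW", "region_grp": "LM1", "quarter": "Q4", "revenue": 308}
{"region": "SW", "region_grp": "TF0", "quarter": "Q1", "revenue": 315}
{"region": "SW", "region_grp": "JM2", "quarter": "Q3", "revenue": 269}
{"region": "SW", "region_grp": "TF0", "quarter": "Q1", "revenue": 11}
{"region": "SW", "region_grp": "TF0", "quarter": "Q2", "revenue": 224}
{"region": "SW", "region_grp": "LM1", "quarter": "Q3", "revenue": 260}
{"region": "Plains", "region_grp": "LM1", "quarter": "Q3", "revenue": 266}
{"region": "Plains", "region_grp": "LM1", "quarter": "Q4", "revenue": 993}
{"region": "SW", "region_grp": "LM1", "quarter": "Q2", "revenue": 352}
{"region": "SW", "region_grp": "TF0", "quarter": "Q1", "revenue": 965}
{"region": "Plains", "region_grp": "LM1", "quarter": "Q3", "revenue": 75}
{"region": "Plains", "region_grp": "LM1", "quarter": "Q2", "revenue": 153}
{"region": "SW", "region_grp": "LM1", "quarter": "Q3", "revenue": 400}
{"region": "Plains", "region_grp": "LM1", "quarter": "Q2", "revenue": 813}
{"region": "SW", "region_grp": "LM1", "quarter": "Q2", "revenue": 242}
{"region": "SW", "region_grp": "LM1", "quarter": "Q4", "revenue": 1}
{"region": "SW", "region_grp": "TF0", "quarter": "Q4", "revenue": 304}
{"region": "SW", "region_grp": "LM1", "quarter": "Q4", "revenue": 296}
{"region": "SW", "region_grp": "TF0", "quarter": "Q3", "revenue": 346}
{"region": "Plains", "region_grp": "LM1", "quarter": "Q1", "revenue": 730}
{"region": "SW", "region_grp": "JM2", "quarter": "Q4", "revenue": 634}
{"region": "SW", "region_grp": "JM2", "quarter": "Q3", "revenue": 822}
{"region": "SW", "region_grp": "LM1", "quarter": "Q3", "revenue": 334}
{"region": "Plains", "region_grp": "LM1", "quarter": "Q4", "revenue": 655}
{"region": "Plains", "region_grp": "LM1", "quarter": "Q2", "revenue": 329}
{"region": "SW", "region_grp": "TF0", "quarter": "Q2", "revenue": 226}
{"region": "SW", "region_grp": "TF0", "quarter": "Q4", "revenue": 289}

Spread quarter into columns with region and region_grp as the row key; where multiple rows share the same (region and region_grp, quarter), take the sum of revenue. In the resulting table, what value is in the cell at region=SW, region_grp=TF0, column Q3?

Rows with region=SW, region_grp=TF0 and quarter=Q3: revenue values are 354, 283, 346.
354 + 283 + 346 = 983.

983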